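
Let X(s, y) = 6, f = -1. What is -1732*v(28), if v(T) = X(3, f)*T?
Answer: -290976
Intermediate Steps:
v(T) = 6*T
-1732*v(28) = -10392*28 = -1732*168 = -290976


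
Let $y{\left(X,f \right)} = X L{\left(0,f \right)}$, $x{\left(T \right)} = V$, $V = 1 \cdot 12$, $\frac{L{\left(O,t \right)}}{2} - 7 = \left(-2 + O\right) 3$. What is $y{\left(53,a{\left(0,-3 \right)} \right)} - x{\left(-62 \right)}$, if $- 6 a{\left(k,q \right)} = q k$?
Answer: $94$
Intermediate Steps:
$a{\left(k,q \right)} = - \frac{k q}{6}$ ($a{\left(k,q \right)} = - \frac{q k}{6} = - \frac{k q}{6}$)
$L{\left(O,t \right)} = 2 + 6 O$ ($L{\left(O,t \right)} = 14 + 2 \left(-2 + O\right) 3 = 14 + 2 \left(-6 + 3 O\right) = 14 + \left(-12 + 6 O\right) = 2 + 6 O$)
$V = 12$
$x{\left(T \right)} = 12$
$y{\left(X,f \right)} = 2 X$ ($y{\left(X,f \right)} = X \left(2 + 6 \cdot 0\right) = X \left(2 + 0\right) = X 2 = 2 X$)
$y{\left(53,a{\left(0,-3 \right)} \right)} - x{\left(-62 \right)} = 2 \cdot 53 - 12 = 106 - 12 = 94$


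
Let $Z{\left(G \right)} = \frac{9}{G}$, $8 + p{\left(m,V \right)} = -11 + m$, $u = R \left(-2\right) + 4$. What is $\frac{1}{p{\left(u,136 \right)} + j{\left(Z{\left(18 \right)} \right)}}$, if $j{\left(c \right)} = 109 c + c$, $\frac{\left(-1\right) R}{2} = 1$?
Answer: $\frac{1}{44} \approx 0.022727$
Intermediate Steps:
$R = -2$ ($R = \left(-2\right) 1 = -2$)
$u = 8$ ($u = \left(-2\right) \left(-2\right) + 4 = 4 + 4 = 8$)
$p{\left(m,V \right)} = -19 + m$ ($p{\left(m,V \right)} = -8 + \left(-11 + m\right) = -19 + m$)
$j{\left(c \right)} = 110 c$
$\frac{1}{p{\left(u,136 \right)} + j{\left(Z{\left(18 \right)} \right)}} = \frac{1}{\left(-19 + 8\right) + 110 \cdot \frac{9}{18}} = \frac{1}{-11 + 110 \cdot 9 \cdot \frac{1}{18}} = \frac{1}{-11 + 110 \cdot \frac{1}{2}} = \frac{1}{-11 + 55} = \frac{1}{44}$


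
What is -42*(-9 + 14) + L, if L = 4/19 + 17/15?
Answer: -59467/285 ≈ -208.66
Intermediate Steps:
L = 383/285 (L = 4*(1/19) + 17*(1/15) = 4/19 + 17/15 = 383/285 ≈ 1.3439)
-42*(-9 + 14) + L = -42*(-9 + 14) + 383/285 = -42*5 + 383/285 = -210 + 383/285 = -59467/285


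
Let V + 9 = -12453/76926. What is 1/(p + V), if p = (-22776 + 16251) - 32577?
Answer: -25642/1002888413 ≈ -2.5568e-5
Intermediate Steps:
V = -234929/25642 (V = -9 - 12453/76926 = -9 - 12453*1/76926 = -9 - 4151/25642 = -234929/25642 ≈ -9.1619)
p = -39102 (p = -6525 - 32577 = -39102)
1/(p + V) = 1/(-39102 - 234929/25642) = 1/(-1002888413/25642) = -25642/1002888413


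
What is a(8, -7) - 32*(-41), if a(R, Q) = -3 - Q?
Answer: 1316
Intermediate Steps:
a(8, -7) - 32*(-41) = (-3 - 1*(-7)) - 32*(-41) = (-3 + 7) + 1312 = 4 + 1312 = 1316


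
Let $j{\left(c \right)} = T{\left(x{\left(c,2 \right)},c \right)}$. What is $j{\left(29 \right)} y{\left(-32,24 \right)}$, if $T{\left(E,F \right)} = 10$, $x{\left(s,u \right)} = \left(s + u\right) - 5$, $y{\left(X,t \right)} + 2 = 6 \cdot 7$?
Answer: $400$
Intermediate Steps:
$y{\left(X,t \right)} = 40$ ($y{\left(X,t \right)} = -2 + 6 \cdot 7 = -2 + 42 = 40$)
$x{\left(s,u \right)} = -5 + s + u$
$j{\left(c \right)} = 10$
$j{\left(29 \right)} y{\left(-32,24 \right)} = 10 \cdot 40 = 400$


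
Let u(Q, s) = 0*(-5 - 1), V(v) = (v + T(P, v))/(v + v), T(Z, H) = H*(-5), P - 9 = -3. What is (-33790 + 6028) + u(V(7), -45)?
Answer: -27762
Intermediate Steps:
P = 6 (P = 9 - 3 = 6)
T(Z, H) = -5*H
V(v) = -2 (V(v) = (v - 5*v)/(v + v) = (-4*v)/((2*v)) = (-4*v)*(1/(2*v)) = -2)
u(Q, s) = 0 (u(Q, s) = 0*(-6) = 0)
(-33790 + 6028) + u(V(7), -45) = (-33790 + 6028) + 0 = -27762 + 0 = -27762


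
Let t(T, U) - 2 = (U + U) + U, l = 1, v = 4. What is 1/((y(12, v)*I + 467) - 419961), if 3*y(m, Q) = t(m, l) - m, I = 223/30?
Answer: -90/37756021 ≈ -2.3837e-6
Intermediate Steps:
I = 223/30 (I = 223*(1/30) = 223/30 ≈ 7.4333)
t(T, U) = 2 + 3*U (t(T, U) = 2 + ((U + U) + U) = 2 + (2*U + U) = 2 + 3*U)
y(m, Q) = 5/3 - m/3 (y(m, Q) = ((2 + 3*1) - m)/3 = ((2 + 3) - m)/3 = (5 - m)/3 = 5/3 - m/3)
1/((y(12, v)*I + 467) - 419961) = 1/(((5/3 - 1/3*12)*(223/30) + 467) - 419961) = 1/(((5/3 - 4)*(223/30) + 467) - 419961) = 1/((-7/3*223/30 + 467) - 419961) = 1/((-1561/90 + 467) - 419961) = 1/(40469/90 - 419961) = 1/(-37756021/90) = -90/37756021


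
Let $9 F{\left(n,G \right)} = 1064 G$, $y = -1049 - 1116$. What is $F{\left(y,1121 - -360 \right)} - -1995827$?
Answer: $\frac{19538227}{9} \approx 2.1709 \cdot 10^{6}$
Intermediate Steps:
$y = -2165$
$F{\left(n,G \right)} = \frac{1064 G}{9}$
$F{\left(y,1121 - -360 \right)} - -1995827 = \frac{1064 \left(1121 - -360\right)}{9} - -1995827 = \frac{1064 \left(1121 + 360\right)}{9} + 1995827 = \frac{1064}{9} \cdot 1481 + 1995827 = \frac{1575784}{9} + 1995827 = \frac{19538227}{9}$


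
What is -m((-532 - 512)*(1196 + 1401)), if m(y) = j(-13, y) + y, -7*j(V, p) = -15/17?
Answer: 322640877/119 ≈ 2.7113e+6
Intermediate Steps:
j(V, p) = 15/119 (j(V, p) = -(-15)/(7*17) = -⅐*(-15/17) = 15/119)
m(y) = 15/119 + y
-m((-532 - 512)*(1196 + 1401)) = -(15/119 + (-532 - 512)*(1196 + 1401)) = -(15/119 - 1044*2597) = -(15/119 - 2711268) = -1*(-322640877/119) = 322640877/119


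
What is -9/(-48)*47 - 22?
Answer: -211/16 ≈ -13.188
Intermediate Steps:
-9/(-48)*47 - 22 = -9*(-1/48)*47 - 22 = (3/16)*47 - 22 = 141/16 - 22 = -211/16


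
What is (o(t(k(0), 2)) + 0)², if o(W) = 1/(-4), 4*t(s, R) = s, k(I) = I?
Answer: 1/16 ≈ 0.062500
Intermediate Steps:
t(s, R) = s/4
o(W) = -¼
(o(t(k(0), 2)) + 0)² = (-¼ + 0)² = (-¼)² = 1/16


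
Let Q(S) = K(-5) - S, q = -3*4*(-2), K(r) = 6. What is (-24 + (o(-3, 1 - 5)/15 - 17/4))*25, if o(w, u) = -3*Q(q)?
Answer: -2465/4 ≈ -616.25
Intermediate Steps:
q = 24 (q = -12*(-2) = 24)
Q(S) = 6 - S
o(w, u) = 54 (o(w, u) = -3*(6 - 1*24) = -3*(6 - 24) = -3*(-18) = 54)
(-24 + (o(-3, 1 - 5)/15 - 17/4))*25 = (-24 + (54/15 - 17/4))*25 = (-24 + (54*(1/15) - 17*1/4))*25 = (-24 + (18/5 - 17/4))*25 = (-24 - 13/20)*25 = -493/20*25 = -2465/4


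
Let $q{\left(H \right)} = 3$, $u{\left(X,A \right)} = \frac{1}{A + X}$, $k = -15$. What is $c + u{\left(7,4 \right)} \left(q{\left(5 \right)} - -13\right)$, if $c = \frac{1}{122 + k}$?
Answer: $\frac{1723}{1177} \approx 1.4639$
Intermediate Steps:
$c = \frac{1}{107}$ ($c = \frac{1}{122 - 15} = \frac{1}{107} \approx 0.0093458$)
$c + u{\left(7,4 \right)} \left(q{\left(5 \right)} - -13\right) = \frac{1}{107} + \frac{3 - -13}{4 + 7} = \frac{1}{107} + \frac{3 + 13}{11} = \frac{1}{107} + \frac{1}{11} \cdot 16 = \frac{1}{107} + \frac{16}{11} = \frac{1723}{1177}$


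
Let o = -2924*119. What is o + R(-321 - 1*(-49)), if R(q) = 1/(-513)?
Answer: -178501429/513 ≈ -3.4796e+5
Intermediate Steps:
R(q) = -1/513
o = -347956
o + R(-321 - 1*(-49)) = -347956 - 1/513 = -178501429/513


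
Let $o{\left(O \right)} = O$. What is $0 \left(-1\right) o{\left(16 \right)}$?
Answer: $0$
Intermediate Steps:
$0 \left(-1\right) o{\left(16 \right)} = 0 \left(-1\right) 16 = 0 \cdot 16 = 0$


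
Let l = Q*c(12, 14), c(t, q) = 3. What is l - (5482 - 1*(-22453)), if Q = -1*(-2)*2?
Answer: -27923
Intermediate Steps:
Q = 4 (Q = 2*2 = 4)
l = 12 (l = 4*3 = 12)
l - (5482 - 1*(-22453)) = 12 - (5482 - 1*(-22453)) = 12 - (5482 + 22453) = 12 - 1*27935 = 12 - 27935 = -27923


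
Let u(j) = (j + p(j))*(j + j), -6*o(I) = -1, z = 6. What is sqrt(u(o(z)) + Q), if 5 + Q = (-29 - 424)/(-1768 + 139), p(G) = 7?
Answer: I*sqrt(2751562)/1086 ≈ 1.5274*I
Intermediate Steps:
o(I) = 1/6 (o(I) = -1/6*(-1) = 1/6)
Q = -2564/543 (Q = -5 + (-29 - 424)/(-1768 + 139) = -5 - 453/(-1629) = -5 - 453*(-1/1629) = -5 + 151/543 = -2564/543 ≈ -4.7219)
u(j) = 2*j*(7 + j) (u(j) = (j + 7)*(j + j) = (7 + j)*(2*j) = 2*j*(7 + j))
sqrt(u(o(z)) + Q) = sqrt(2*(1/6)*(7 + 1/6) - 2564/543) = sqrt(2*(1/6)*(43/6) - 2564/543) = sqrt(43/18 - 2564/543) = sqrt(-7601/3258) = I*sqrt(2751562)/1086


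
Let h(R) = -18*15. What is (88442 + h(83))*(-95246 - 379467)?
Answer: -41856394636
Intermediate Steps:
h(R) = -270
(88442 + h(83))*(-95246 - 379467) = (88442 - 270)*(-95246 - 379467) = 88172*(-474713) = -41856394636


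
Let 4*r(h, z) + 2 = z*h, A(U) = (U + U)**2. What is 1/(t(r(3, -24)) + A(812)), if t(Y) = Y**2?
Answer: 4/10550873 ≈ 3.7912e-7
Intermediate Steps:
A(U) = 4*U**2 (A(U) = (2*U)**2 = 4*U**2)
r(h, z) = -1/2 + h*z/4 (r(h, z) = -1/2 + (z*h)/4 = -1/2 + (h*z)/4 = -1/2 + h*z/4)
1/(t(r(3, -24)) + A(812)) = 1/((-1/2 + (1/4)*3*(-24))**2 + 4*812**2) = 1/((-1/2 - 18)**2 + 4*659344) = 1/((-37/2)**2 + 2637376) = 1/(1369/4 + 2637376) = 1/(10550873/4) = 4/10550873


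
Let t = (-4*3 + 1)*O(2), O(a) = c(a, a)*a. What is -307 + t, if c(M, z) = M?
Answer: -351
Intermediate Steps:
O(a) = a² (O(a) = a*a = a²)
t = -44 (t = (-4*3 + 1)*2² = (-12 + 1)*4 = -11*4 = -44)
-307 + t = -307 - 44 = -351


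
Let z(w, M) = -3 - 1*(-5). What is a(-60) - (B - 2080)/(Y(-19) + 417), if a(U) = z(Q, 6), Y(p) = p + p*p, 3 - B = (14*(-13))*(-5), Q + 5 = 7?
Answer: 4505/759 ≈ 5.9354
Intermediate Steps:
Q = 2 (Q = -5 + 7 = 2)
B = -907 (B = 3 - 14*(-13)*(-5) = 3 - (-182)*(-5) = 3 - 1*910 = 3 - 910 = -907)
Y(p) = p + p²
z(w, M) = 2 (z(w, M) = -3 + 5 = 2)
a(U) = 2
a(-60) - (B - 2080)/(Y(-19) + 417) = 2 - (-907 - 2080)/(-19*(1 - 19) + 417) = 2 - (-2987)/(-19*(-18) + 417) = 2 - (-2987)/(342 + 417) = 2 - (-2987)/759 = 2 - 1*(-2987/759) = 2 + 2987/759 = 4505/759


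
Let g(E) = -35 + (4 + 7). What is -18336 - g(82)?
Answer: -18312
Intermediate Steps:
g(E) = -24 (g(E) = -35 + 11 = -24)
-18336 - g(82) = -18336 - 1*(-24) = -18336 + 24 = -18312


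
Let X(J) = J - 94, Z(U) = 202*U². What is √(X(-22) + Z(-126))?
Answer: 2*√801709 ≈ 1790.8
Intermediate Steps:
X(J) = -94 + J
√(X(-22) + Z(-126)) = √((-94 - 22) + 202*(-126)²) = √(-116 + 202*15876) = √(-116 + 3206952) = √3206836 = 2*√801709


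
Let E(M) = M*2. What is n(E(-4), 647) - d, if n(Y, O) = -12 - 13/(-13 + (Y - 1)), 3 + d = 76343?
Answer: -1679731/22 ≈ -76351.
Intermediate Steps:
d = 76340 (d = -3 + 76343 = 76340)
E(M) = 2*M
n(Y, O) = -12 - 13/(-14 + Y) (n(Y, O) = -12 - 13/(-13 + (-1 + Y)) = -12 - 13/(-14 + Y))
n(E(-4), 647) - d = (155 - 24*(-4))/(-14 + 2*(-4)) - 1*76340 = (155 - 12*(-8))/(-14 - 8) - 76340 = (155 + 96)/(-22) - 76340 = -1/22*251 - 76340 = -251/22 - 76340 = -1679731/22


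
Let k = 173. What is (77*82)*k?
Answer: 1092322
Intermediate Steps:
(77*82)*k = (77*82)*173 = 6314*173 = 1092322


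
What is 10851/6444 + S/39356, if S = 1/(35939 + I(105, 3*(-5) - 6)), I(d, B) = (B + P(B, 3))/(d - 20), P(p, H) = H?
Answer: 27178271553764/16140151305771 ≈ 1.6839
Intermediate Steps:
I(d, B) = (3 + B)/(-20 + d) (I(d, B) = (B + 3)/(d - 20) = (3 + B)/(-20 + d))
S = 85/3054797 (S = 1/(35939 + (3 + (3*(-5) - 6))/(-20 + 105)) = 1/(35939 + (3 + (-15 - 6))/85) = 1/(35939 + (3 - 21)/85) = 1/(35939 + (1/85)*(-18)) = 1/(35939 - 18/85) = 1/(3054797/85) = 85/3054797 ≈ 2.7825e-5)
10851/6444 + S/39356 = 10851/6444 + (85/3054797)/39356 = 10851*(1/6444) + (85/3054797)*(1/39356) = 3617/2148 + 85/120224590732 = 27178271553764/16140151305771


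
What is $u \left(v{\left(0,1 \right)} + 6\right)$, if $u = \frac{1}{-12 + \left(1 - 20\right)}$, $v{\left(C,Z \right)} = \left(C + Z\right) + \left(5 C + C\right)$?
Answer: $- \frac{7}{31} \approx -0.22581$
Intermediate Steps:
$v{\left(C,Z \right)} = Z + 7 C$ ($v{\left(C,Z \right)} = \left(C + Z\right) + 6 C = Z + 7 C$)
$u = - \frac{1}{31}$ ($u = \frac{1}{-12 + \left(1 - 20\right)} = \frac{1}{-12 - 19} = \frac{1}{-31} = - \frac{1}{31} \approx -0.032258$)
$u \left(v{\left(0,1 \right)} + 6\right) = - \frac{\left(1 + 7 \cdot 0\right) + 6}{31} = - \frac{\left(1 + 0\right) + 6}{31} = - \frac{1 + 6}{31} = \left(- \frac{1}{31}\right) 7 = - \frac{7}{31}$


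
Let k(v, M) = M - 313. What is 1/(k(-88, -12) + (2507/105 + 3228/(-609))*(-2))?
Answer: -3045/1102751 ≈ -0.0027613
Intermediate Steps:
k(v, M) = -313 + M
1/(k(-88, -12) + (2507/105 + 3228/(-609))*(-2)) = 1/((-313 - 12) + (2507/105 + 3228/(-609))*(-2)) = 1/(-325 + (2507*(1/105) + 3228*(-1/609))*(-2)) = 1/(-325 + (2507/105 - 1076/203)*(-2)) = 1/(-325 + (56563/3045)*(-2)) = 1/(-325 - 113126/3045) = 1/(-1102751/3045) = -3045/1102751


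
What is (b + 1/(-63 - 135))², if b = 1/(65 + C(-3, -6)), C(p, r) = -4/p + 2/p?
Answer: 157609/1521468036 ≈ 0.00010359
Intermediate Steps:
C(p, r) = -2/p
b = 3/197 (b = 1/(65 - 2/(-3)) = 1/(65 - 2*(-⅓)) = 1/(65 + ⅔) = 1/(197/3) = 3/197 ≈ 0.015228)
(b + 1/(-63 - 135))² = (3/197 + 1/(-63 - 135))² = (3/197 + 1/(-198))² = (3/197 - 1/198)² = (397/39006)² = 157609/1521468036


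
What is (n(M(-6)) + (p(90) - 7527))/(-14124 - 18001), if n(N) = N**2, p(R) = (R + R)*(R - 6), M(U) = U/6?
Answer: -7594/32125 ≈ -0.23639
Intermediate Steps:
M(U) = U/6 (M(U) = U*(1/6) = U/6)
p(R) = 2*R*(-6 + R) (p(R) = (2*R)*(-6 + R) = 2*R*(-6 + R))
(n(M(-6)) + (p(90) - 7527))/(-14124 - 18001) = (((1/6)*(-6))**2 + (2*90*(-6 + 90) - 7527))/(-14124 - 18001) = ((-1)**2 + (2*90*84 - 7527))/(-32125) = (1 + (15120 - 7527))*(-1/32125) = (1 + 7593)*(-1/32125) = 7594*(-1/32125) = -7594/32125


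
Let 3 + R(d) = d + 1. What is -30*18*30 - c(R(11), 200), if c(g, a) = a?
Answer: -16400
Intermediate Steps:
R(d) = -2 + d (R(d) = -3 + (d + 1) = -3 + (1 + d) = -2 + d)
-30*18*30 - c(R(11), 200) = -30*18*30 - 1*200 = -540*30 - 200 = -16200 - 200 = -16400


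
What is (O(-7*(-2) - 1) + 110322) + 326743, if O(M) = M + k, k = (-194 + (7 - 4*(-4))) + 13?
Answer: 436920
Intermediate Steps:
k = -158 (k = (-194 + (7 + 16)) + 13 = (-194 + 23) + 13 = -171 + 13 = -158)
O(M) = -158 + M (O(M) = M - 158 = -158 + M)
(O(-7*(-2) - 1) + 110322) + 326743 = ((-158 + (-7*(-2) - 1)) + 110322) + 326743 = ((-158 + (14 - 1)) + 110322) + 326743 = ((-158 + 13) + 110322) + 326743 = (-145 + 110322) + 326743 = 110177 + 326743 = 436920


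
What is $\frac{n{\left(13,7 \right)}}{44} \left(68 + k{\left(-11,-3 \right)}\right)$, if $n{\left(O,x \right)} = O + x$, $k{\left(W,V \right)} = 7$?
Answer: $\frac{375}{11} \approx 34.091$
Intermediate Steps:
$\frac{n{\left(13,7 \right)}}{44} \left(68 + k{\left(-11,-3 \right)}\right) = \frac{13 + 7}{44} \left(68 + 7\right) = 20 \cdot \frac{1}{44} \cdot 75 = \frac{5}{11} \cdot 75 = \frac{375}{11}$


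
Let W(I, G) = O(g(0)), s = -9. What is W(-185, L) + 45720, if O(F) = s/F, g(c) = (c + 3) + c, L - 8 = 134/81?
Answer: 45717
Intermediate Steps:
L = 782/81 (L = 8 + 134/81 = 782/81 ≈ 9.6543)
g(c) = 3 + 2*c (g(c) = (3 + c) + c = 3 + 2*c)
O(F) = -9/F
W(I, G) = -3 (W(I, G) = -9/(3 + 2*0) = -9/(3 + 0) = -9/3 = -9*1/3 = -3)
W(-185, L) + 45720 = -3 + 45720 = 45717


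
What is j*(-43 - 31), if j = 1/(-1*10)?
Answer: 37/5 ≈ 7.4000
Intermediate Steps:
j = -1/10 (j = 1/(-10) = -1/10 ≈ -0.10000)
j*(-43 - 31) = -(-43 - 31)/10 = -1/10*(-74) = 37/5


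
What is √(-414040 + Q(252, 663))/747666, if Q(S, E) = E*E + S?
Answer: √25781/747666 ≈ 0.00021475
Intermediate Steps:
Q(S, E) = S + E² (Q(S, E) = E² + S = S + E²)
√(-414040 + Q(252, 663))/747666 = √(-414040 + (252 + 663²))/747666 = √(-414040 + (252 + 439569))*(1/747666) = √(-414040 + 439821)*(1/747666) = √25781*(1/747666) = √25781/747666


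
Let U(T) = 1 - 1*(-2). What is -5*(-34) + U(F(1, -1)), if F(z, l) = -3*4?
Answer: 173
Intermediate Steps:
F(z, l) = -12
U(T) = 3 (U(T) = 1 + 2 = 3)
-5*(-34) + U(F(1, -1)) = -5*(-34) + 3 = 170 + 3 = 173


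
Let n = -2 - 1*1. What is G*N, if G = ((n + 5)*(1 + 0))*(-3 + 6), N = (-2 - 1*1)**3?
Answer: -162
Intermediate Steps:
n = -3 (n = -2 - 1 = -3)
N = -27 (N = (-2 - 1)**3 = (-3)**3 = -27)
G = 6 (G = ((-3 + 5)*(1 + 0))*(-3 + 6) = (2*1)*3 = 2*3 = 6)
G*N = 6*(-27) = -162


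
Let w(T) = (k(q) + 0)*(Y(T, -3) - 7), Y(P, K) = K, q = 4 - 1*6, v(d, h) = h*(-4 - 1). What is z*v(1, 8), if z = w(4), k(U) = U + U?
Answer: -1600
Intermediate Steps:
v(d, h) = -5*h (v(d, h) = h*(-5) = -5*h)
q = -2 (q = 4 - 6 = -2)
k(U) = 2*U
w(T) = 40 (w(T) = (2*(-2) + 0)*(-3 - 7) = (-4 + 0)*(-10) = -4*(-10) = 40)
z = 40
z*v(1, 8) = 40*(-5*8) = 40*(-40) = -1600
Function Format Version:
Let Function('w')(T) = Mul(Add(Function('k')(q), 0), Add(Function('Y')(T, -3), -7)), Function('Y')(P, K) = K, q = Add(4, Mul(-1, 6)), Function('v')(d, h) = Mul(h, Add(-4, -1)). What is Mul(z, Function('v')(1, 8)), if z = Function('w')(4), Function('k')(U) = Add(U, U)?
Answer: -1600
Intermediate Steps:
Function('v')(d, h) = Mul(-5, h) (Function('v')(d, h) = Mul(h, -5) = Mul(-5, h))
q = -2 (q = Add(4, -6) = -2)
Function('k')(U) = Mul(2, U)
Function('w')(T) = 40 (Function('w')(T) = Mul(Add(Mul(2, -2), 0), Add(-3, -7)) = Mul(Add(-4, 0), -10) = Mul(-4, -10) = 40)
z = 40
Mul(z, Function('v')(1, 8)) = Mul(40, Mul(-5, 8)) = Mul(40, -40) = -1600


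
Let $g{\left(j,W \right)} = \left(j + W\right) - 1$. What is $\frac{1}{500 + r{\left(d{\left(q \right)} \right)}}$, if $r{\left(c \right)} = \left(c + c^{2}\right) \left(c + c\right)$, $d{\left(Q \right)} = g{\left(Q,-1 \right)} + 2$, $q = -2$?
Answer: $\frac{1}{492} \approx 0.0020325$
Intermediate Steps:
$g{\left(j,W \right)} = -1 + W + j$ ($g{\left(j,W \right)} = \left(W + j\right) - 1 = -1 + W + j$)
$d{\left(Q \right)} = Q$ ($d{\left(Q \right)} = \left(-1 - 1 + Q\right) + 2 = \left(-2 + Q\right) + 2 = Q$)
$r{\left(c \right)} = 2 c \left(c + c^{2}\right)$ ($r{\left(c \right)} = \left(c + c^{2}\right) 2 c = 2 c \left(c + c^{2}\right)$)
$\frac{1}{500 + r{\left(d{\left(q \right)} \right)}} = \frac{1}{500 + 2 \left(-2\right)^{2} \left(1 - 2\right)} = \frac{1}{500 + 2 \cdot 4 \left(-1\right)} = \frac{1}{500 - 8} = \frac{1}{492}$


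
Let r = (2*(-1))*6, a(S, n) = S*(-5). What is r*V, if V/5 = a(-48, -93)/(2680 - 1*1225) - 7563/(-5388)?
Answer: -4099095/43553 ≈ -94.117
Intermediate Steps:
a(S, n) = -5*S
V = 1366365/174212 (V = 5*((-5*(-48))/(2680 - 1*1225) - 7563/(-5388)) = 5*(240/(2680 - 1225) - 7563*(-1/5388)) = 5*(240/1455 + 2521/1796) = 5*(240*(1/1455) + 2521/1796) = 5*(16/97 + 2521/1796) = 5*(273273/174212) = 1366365/174212 ≈ 7.8431)
r = -12 (r = -2*6 = -12)
r*V = -12*1366365/174212 = -4099095/43553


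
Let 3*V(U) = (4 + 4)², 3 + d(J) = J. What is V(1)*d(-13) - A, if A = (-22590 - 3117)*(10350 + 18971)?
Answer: 2261263817/3 ≈ 7.5375e+8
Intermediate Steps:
d(J) = -3 + J
V(U) = 64/3 (V(U) = (4 + 4)²/3 = (⅓)*8² = (⅓)*64 = 64/3)
A = -753754947 (A = -25707*29321 = -753754947)
V(1)*d(-13) - A = 64*(-3 - 13)/3 - 1*(-753754947) = (64/3)*(-16) + 753754947 = -1024/3 + 753754947 = 2261263817/3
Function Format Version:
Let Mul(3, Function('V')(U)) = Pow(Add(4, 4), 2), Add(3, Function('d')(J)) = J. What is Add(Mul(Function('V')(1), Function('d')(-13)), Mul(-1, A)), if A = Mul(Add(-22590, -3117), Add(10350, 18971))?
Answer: Rational(2261263817, 3) ≈ 7.5375e+8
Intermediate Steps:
Function('d')(J) = Add(-3, J)
Function('V')(U) = Rational(64, 3) (Function('V')(U) = Mul(Rational(1, 3), Pow(Add(4, 4), 2)) = Mul(Rational(1, 3), Pow(8, 2)) = Mul(Rational(1, 3), 64) = Rational(64, 3))
A = -753754947 (A = Mul(-25707, 29321) = -753754947)
Add(Mul(Function('V')(1), Function('d')(-13)), Mul(-1, A)) = Add(Mul(Rational(64, 3), Add(-3, -13)), Mul(-1, -753754947)) = Add(Mul(Rational(64, 3), -16), 753754947) = Add(Rational(-1024, 3), 753754947) = Rational(2261263817, 3)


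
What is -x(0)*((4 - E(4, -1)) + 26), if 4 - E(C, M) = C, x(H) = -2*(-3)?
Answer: -180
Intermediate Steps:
x(H) = 6
E(C, M) = 4 - C
-x(0)*((4 - E(4, -1)) + 26) = -6*((4 - (4 - 1*4)) + 26) = -6*((4 - (4 - 4)) + 26) = -6*((4 - 1*0) + 26) = -6*((4 + 0) + 26) = -6*(4 + 26) = -6*30 = -1*180 = -180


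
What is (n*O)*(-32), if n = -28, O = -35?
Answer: -31360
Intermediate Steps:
(n*O)*(-32) = -28*(-35)*(-32) = 980*(-32) = -31360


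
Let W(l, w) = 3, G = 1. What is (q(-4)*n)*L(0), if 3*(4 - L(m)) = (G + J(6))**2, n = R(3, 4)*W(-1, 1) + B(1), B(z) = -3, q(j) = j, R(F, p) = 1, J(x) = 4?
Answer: 0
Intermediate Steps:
n = 0 (n = 1*3 - 3 = 3 - 3 = 0)
L(m) = -13/3 (L(m) = 4 - (1 + 4)**2/3 = 4 - 1/3*5**2 = 4 - 1/3*25 = 4 - 25/3 = -13/3)
(q(-4)*n)*L(0) = -4*0*(-13/3) = 0*(-13/3) = 0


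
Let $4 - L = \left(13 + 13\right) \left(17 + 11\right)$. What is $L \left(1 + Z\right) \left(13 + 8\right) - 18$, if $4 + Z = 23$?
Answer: $-304098$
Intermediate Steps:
$Z = 19$ ($Z = -4 + 23 = 19$)
$L = -724$ ($L = 4 - \left(13 + 13\right) \left(17 + 11\right) = 4 - 26 \cdot 28 = 4 - 728 = -724$)
$L \left(1 + Z\right) \left(13 + 8\right) - 18 = - 724 \left(1 + 19\right) \left(13 + 8\right) - 18 = - 724 \cdot 20 \cdot 21 - 18 = \left(-724\right) 420 - 18 = -304080 - 18 = -304098$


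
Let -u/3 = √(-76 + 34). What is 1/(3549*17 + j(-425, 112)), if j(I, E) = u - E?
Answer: 8603/518081317 + 3*I*√42/3626569219 ≈ 1.6606e-5 + 5.3611e-9*I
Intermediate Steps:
u = -3*I*√42 (u = -3*√(-76 + 34) = -3*I*√42 ≈ -19.442*I)
j(I, E) = -E - 3*I*√42 (j(I, E) = -3*I*√42 - E = -E - 3*I*√42)
1/(3549*17 + j(-425, 112)) = 1/(3549*17 + (-1*112 - 3*I*√42)) = 1/(60333 + (-112 - 3*I*√42)) = 1/(60221 - 3*I*√42)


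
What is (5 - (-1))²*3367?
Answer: 121212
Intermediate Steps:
(5 - (-1))²*3367 = (5 - 1*(-1))²*3367 = (5 + 1)²*3367 = 6²*3367 = 36*3367 = 121212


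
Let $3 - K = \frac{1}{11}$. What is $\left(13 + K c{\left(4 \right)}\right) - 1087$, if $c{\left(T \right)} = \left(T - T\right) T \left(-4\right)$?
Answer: $-1074$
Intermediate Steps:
$K = \frac{32}{11}$ ($K = 3 - \frac{1}{11} = \frac{32}{11} \approx 2.9091$)
$c{\left(T \right)} = 0$ ($c{\left(T \right)} = 0 T \left(-4\right) = 0 \left(-4\right) = 0$)
$\left(13 + K c{\left(4 \right)}\right) - 1087 = \left(13 + \frac{32}{11} \cdot 0\right) - 1087 = \left(13 + 0\right) - 1087 = 13 - 1087 = -1074$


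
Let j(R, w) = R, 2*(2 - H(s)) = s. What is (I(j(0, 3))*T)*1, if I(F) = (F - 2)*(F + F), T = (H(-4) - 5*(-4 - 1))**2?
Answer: 0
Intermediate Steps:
H(s) = 2 - s/2
T = 841 (T = ((2 - 1/2*(-4)) - 5*(-4 - 1))**2 = ((2 + 2) - 5*(-5))**2 = (4 + 25)**2 = 29**2 = 841)
I(F) = 2*F*(-2 + F) (I(F) = (-2 + F)*(2*F) = 2*F*(-2 + F))
(I(j(0, 3))*T)*1 = ((2*0*(-2 + 0))*841)*1 = ((2*0*(-2))*841)*1 = (0*841)*1 = 0*1 = 0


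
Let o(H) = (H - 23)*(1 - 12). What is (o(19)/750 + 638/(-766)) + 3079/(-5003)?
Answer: -998549972/718555875 ≈ -1.3897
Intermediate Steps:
o(H) = 253 - 11*H (o(H) = (-23 + H)*(-11) = 253 - 11*H)
(o(19)/750 + 638/(-766)) + 3079/(-5003) = ((253 - 11*19)/750 + 638/(-766)) + 3079/(-5003) = ((253 - 209)*(1/750) + 638*(-1/766)) + 3079*(-1/5003) = (44*(1/750) - 319/383) - 3079/5003 = (22/375 - 319/383) - 3079/5003 = -111199/143625 - 3079/5003 = -998549972/718555875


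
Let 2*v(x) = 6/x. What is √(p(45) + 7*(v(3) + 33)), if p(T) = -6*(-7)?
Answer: 2*√70 ≈ 16.733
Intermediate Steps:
v(x) = 3/x (v(x) = (6/x)/2 = 3/x)
p(T) = 42
√(p(45) + 7*(v(3) + 33)) = √(42 + 7*(3/3 + 33)) = √(42 + 7*(3*(⅓) + 33)) = √(42 + 7*(1 + 33)) = √(42 + 7*34) = √(42 + 238) = √280 = 2*√70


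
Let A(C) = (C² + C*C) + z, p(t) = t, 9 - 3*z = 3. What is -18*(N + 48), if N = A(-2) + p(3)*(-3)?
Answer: -882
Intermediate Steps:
z = 2 (z = 3 - ⅓*3 = 3 - 1 = 2)
A(C) = 2 + 2*C² (A(C) = (C² + C*C) + 2 = (C² + C²) + 2 = 2*C² + 2 = 2 + 2*C²)
N = 1 (N = (2 + 2*(-2)²) + 3*(-3) = (2 + 2*4) - 9 = (2 + 8) - 9 = 10 - 9 = 1)
-18*(N + 48) = -18*(1 + 48) = -18*49 = -882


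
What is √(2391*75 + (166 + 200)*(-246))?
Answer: 3*√9921 ≈ 298.81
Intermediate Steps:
√(2391*75 + (166 + 200)*(-246)) = √(179325 + 366*(-246)) = √(179325 - 90036) = √89289 = 3*√9921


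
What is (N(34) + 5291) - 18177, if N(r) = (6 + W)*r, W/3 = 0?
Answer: -12682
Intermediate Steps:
W = 0 (W = 3*0 = 0)
N(r) = 6*r (N(r) = (6 + 0)*r = 6*r)
(N(34) + 5291) - 18177 = (6*34 + 5291) - 18177 = (204 + 5291) - 18177 = 5495 - 18177 = -12682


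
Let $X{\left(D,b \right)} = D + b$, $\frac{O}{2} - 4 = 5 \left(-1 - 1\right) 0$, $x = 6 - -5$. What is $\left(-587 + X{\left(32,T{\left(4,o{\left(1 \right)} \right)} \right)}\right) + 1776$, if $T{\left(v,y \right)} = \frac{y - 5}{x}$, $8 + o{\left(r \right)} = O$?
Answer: $\frac{13426}{11} \approx 1220.5$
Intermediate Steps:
$x = 11$ ($x = 6 + 5 = 11$)
$O = 8$ ($O = 8 + 2 \cdot 5 \left(-1 - 1\right) 0 = 8 + 2 \cdot 5 \left(\left(-2\right) 0\right) = 8 + 2 \cdot 5 \cdot 0 = 8 + 2 \cdot 0 = 8 + 0 = 8$)
$o{\left(r \right)} = 0$ ($o{\left(r \right)} = -8 + 8 = 0$)
$T{\left(v,y \right)} = - \frac{5}{11} + \frac{y}{11}$ ($T{\left(v,y \right)} = \frac{y - 5}{11} = \left(-5 + y\right) \frac{1}{11} = - \frac{5}{11} + \frac{y}{11}$)
$\left(-587 + X{\left(32,T{\left(4,o{\left(1 \right)} \right)} \right)}\right) + 1776 = \left(-587 + \left(32 + \left(- \frac{5}{11} + \frac{1}{11} \cdot 0\right)\right)\right) + 1776 = \left(-587 + \left(32 + \left(- \frac{5}{11} + 0\right)\right)\right) + 1776 = \left(-587 + \left(32 - \frac{5}{11}\right)\right) + 1776 = \left(-587 + \frac{347}{11}\right) + 1776 = - \frac{6110}{11} + 1776 = \frac{13426}{11}$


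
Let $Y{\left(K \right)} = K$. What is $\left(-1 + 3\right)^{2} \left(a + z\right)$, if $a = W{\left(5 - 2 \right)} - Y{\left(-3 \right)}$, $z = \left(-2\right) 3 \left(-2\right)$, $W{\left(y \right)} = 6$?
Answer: $84$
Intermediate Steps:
$z = 12$ ($z = \left(-6\right) \left(-2\right) = 12$)
$a = 9$ ($a = 6 - -3 = 6 + 3 = 9$)
$\left(-1 + 3\right)^{2} \left(a + z\right) = \left(-1 + 3\right)^{2} \left(9 + 12\right) = 2^{2} \cdot 21 = 4 \cdot 21 = 84$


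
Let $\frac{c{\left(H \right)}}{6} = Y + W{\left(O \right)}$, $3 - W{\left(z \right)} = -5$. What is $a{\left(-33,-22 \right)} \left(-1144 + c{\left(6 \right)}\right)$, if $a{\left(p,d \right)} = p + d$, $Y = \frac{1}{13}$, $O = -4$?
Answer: $\frac{783310}{13} \approx 60255.0$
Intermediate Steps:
$W{\left(z \right)} = 8$ ($W{\left(z \right)} = 3 - -5 = 3 + 5 = 8$)
$Y = \frac{1}{13} \approx 0.076923$
$a{\left(p,d \right)} = d + p$
$c{\left(H \right)} = \frac{630}{13}$ ($c{\left(H \right)} = 6 \left(\frac{1}{13} + 8\right) = 6 \cdot \frac{105}{13} = \frac{630}{13}$)
$a{\left(-33,-22 \right)} \left(-1144 + c{\left(6 \right)}\right) = \left(-22 - 33\right) \left(-1144 + \frac{630}{13}\right) = \left(-55\right) \left(- \frac{14242}{13}\right) = \frac{783310}{13}$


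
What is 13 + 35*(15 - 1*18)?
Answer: -92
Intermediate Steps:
13 + 35*(15 - 1*18) = 13 + 35*(15 - 18) = 13 + 35*(-3) = 13 - 105 = -92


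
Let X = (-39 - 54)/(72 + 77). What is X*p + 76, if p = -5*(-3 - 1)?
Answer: 9464/149 ≈ 63.517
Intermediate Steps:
X = -93/149 ≈ -0.62416
p = 20 (p = -5*(-4) = 20)
X*p + 76 = -93/149*20 + 76 = -1860/149 + 76 = 9464/149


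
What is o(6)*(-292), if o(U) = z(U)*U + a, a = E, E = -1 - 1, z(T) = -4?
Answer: 7592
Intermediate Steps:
E = -2
a = -2
o(U) = -2 - 4*U (o(U) = -4*U - 2 = -2 - 4*U)
o(6)*(-292) = (-2 - 4*6)*(-292) = (-2 - 24)*(-292) = -26*(-292) = 7592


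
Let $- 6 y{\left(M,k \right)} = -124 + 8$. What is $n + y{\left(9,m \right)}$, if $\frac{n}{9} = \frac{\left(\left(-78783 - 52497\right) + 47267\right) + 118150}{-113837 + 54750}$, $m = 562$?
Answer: $\frac{2505347}{177261} \approx 14.134$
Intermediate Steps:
$y{\left(M,k \right)} = \frac{58}{3}$ ($y{\left(M,k \right)} = - \frac{-124 + 8}{6} = \left(- \frac{1}{6}\right) \left(-116\right) = \frac{58}{3}$)
$n = - \frac{307233}{59087}$ ($n = 9 \frac{\left(\left(-78783 - 52497\right) + 47267\right) + 118150}{-113837 + 54750} = 9 \frac{\left(-131280 + 47267\right) + 118150}{-59087} = 9 \left(-84013 + 118150\right) \left(- \frac{1}{59087}\right) = 9 \cdot 34137 \left(- \frac{1}{59087}\right) = 9 \left(- \frac{34137}{59087}\right) = - \frac{307233}{59087} \approx -5.1997$)
$n + y{\left(9,m \right)} = - \frac{307233}{59087} + \frac{58}{3} = \frac{2505347}{177261}$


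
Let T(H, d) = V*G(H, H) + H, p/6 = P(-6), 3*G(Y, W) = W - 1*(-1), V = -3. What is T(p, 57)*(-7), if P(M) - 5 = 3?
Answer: 7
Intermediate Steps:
G(Y, W) = 1/3 + W/3 (G(Y, W) = (W - 1*(-1))/3 = (W + 1)/3 = (1 + W)/3 = 1/3 + W/3)
P(M) = 8 (P(M) = 5 + 3 = 8)
p = 48 (p = 6*8 = 48)
T(H, d) = -1 (T(H, d) = -3*(1/3 + H/3) + H = (-1 - H) + H = -1)
T(p, 57)*(-7) = -1*(-7) = 7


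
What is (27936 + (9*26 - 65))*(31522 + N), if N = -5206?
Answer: 739611180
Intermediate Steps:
(27936 + (9*26 - 65))*(31522 + N) = (27936 + (9*26 - 65))*(31522 - 5206) = (27936 + (234 - 65))*26316 = (27936 + 169)*26316 = 28105*26316 = 739611180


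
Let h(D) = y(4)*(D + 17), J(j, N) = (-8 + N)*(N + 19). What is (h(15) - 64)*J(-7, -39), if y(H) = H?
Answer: 60160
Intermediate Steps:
J(j, N) = (-8 + N)*(19 + N)
h(D) = 68 + 4*D (h(D) = 4*(D + 17) = 4*(17 + D) = 68 + 4*D)
(h(15) - 64)*J(-7, -39) = ((68 + 4*15) - 64)*(-152 + (-39)**2 + 11*(-39)) = ((68 + 60) - 64)*(-152 + 1521 - 429) = (128 - 64)*940 = 64*940 = 60160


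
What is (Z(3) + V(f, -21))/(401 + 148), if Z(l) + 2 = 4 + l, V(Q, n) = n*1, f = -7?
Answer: -16/549 ≈ -0.029144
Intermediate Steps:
V(Q, n) = n
Z(l) = 2 + l (Z(l) = -2 + (4 + l) = 2 + l)
(Z(3) + V(f, -21))/(401 + 148) = ((2 + 3) - 21)/(401 + 148) = (5 - 21)/549 = -16*1/549 = -16/549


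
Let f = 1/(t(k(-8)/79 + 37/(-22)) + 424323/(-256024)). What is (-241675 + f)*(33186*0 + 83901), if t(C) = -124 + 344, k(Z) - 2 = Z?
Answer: -1133491059774715851/55900957 ≈ -2.0277e+10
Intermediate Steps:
k(Z) = 2 + Z
t(C) = 220
f = 256024/55900957 (f = 1/(220 + 424323/(-256024)) = 1/(220 + 424323*(-1/256024)) = 1/(220 - 424323/256024) = 1/(55900957/256024) = 256024/55900957 ≈ 0.0045800)
(-241675 + f)*(33186*0 + 83901) = (-241675 + 256024/55900957)*(33186*0 + 83901) = -13509863526951*(0 + 83901)/55900957 = -13509863526951/55900957*83901 = -1133491059774715851/55900957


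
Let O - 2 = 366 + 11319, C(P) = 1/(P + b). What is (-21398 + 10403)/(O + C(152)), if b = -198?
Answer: -505770/537601 ≈ -0.94079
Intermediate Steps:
C(P) = 1/(-198 + P) (C(P) = 1/(P - 198) = 1/(-198 + P))
O = 11687 (O = 2 + (366 + 11319) = 2 + 11685 = 11687)
(-21398 + 10403)/(O + C(152)) = (-21398 + 10403)/(11687 + 1/(-198 + 152)) = -10995/(11687 + 1/(-46)) = -10995/(11687 - 1/46) = -10995/537601/46 = -10995*46/537601 = -505770/537601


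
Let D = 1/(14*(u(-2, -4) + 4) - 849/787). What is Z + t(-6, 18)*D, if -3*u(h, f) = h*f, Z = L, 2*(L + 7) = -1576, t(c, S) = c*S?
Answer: -33267363/41525 ≈ -801.14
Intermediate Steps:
t(c, S) = S*c
L = -795 (L = -7 + (1/2)*(-1576) = -7 - 788 = -795)
Z = -795
u(h, f) = -f*h/3 (u(h, f) = -h*f/3 = -f*h/3)
D = 2361/41525 (D = 1/(14*(-1/3*(-4)*(-2) + 4) - 849/787) = 1/(14*(-8/3 + 4) - 849*1/787) = 1/(14*(4/3) - 849/787) = 1/(56/3 - 849/787) = 1/(41525/2361) = 2361/41525 ≈ 0.056857)
Z + t(-6, 18)*D = -795 + (18*(-6))*(2361/41525) = -795 - 108*2361/41525 = -795 - 254988/41525 = -33267363/41525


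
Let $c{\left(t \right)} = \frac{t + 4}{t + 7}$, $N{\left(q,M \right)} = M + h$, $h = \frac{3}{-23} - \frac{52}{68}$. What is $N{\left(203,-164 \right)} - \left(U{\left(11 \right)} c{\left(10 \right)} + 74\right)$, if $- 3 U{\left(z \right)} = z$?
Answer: $- \frac{276682}{1173} \approx -235.88$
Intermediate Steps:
$h = - \frac{350}{391}$ ($h = 3 \left(- \frac{1}{23}\right) - \frac{13}{17} = - \frac{3}{23} - \frac{13}{17} = - \frac{350}{391} \approx -0.89514$)
$N{\left(q,M \right)} = - \frac{350}{391} + M$ ($N{\left(q,M \right)} = M - \frac{350}{391} = - \frac{350}{391} + M$)
$c{\left(t \right)} = \frac{4 + t}{7 + t}$
$U{\left(z \right)} = - \frac{z}{3}$
$N{\left(203,-164 \right)} - \left(U{\left(11 \right)} c{\left(10 \right)} + 74\right) = \left(- \frac{350}{391} - 164\right) - \left(\left(- \frac{1}{3}\right) 11 \frac{4 + 10}{7 + 10} + 74\right) = - \frac{64474}{391} - \left(- \frac{11 \cdot \frac{1}{17} \cdot 14}{3} + 74\right) = - \frac{64474}{391} - \left(\left(- \frac{11}{3}\right) \frac{14}{17} + 74\right) = - \frac{64474}{391} - \left(- \frac{154}{51} + 74\right) = - \frac{64474}{391} - \frac{3620}{51} = - \frac{276682}{1173}$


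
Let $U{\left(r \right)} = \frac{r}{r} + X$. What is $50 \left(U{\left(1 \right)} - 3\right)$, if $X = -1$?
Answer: $-150$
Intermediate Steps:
$U{\left(r \right)} = 0$ ($U{\left(r \right)} = \frac{r}{r} - 1 = 1 - 1 = 0$)
$50 \left(U{\left(1 \right)} - 3\right) = 50 \left(0 - 3\right) = 50 \left(-3\right) = -150$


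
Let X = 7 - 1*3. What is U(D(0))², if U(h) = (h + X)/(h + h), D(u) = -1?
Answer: 9/4 ≈ 2.2500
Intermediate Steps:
X = 4 (X = 7 - 3 = 4)
U(h) = (4 + h)/(2*h) (U(h) = (h + 4)/(h + h) = (4 + h)/((2*h)) = (4 + h)*(1/(2*h)) = (4 + h)/(2*h))
U(D(0))² = ((½)*(4 - 1)/(-1))² = ((½)*(-1)*3)² = (-3/2)² = 9/4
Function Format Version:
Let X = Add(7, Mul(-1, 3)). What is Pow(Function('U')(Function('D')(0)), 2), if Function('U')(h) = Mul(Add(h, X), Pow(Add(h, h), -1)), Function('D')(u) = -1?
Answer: Rational(9, 4) ≈ 2.2500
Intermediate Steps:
X = 4 (X = Add(7, -3) = 4)
Function('U')(h) = Mul(Rational(1, 2), Pow(h, -1), Add(4, h)) (Function('U')(h) = Mul(Add(h, 4), Pow(Add(h, h), -1)) = Mul(Add(4, h), Pow(Mul(2, h), -1)) = Mul(Add(4, h), Mul(Rational(1, 2), Pow(h, -1))) = Mul(Rational(1, 2), Pow(h, -1), Add(4, h)))
Pow(Function('U')(Function('D')(0)), 2) = Pow(Mul(Rational(1, 2), Pow(-1, -1), Add(4, -1)), 2) = Pow(Mul(Rational(1, 2), -1, 3), 2) = Pow(Rational(-3, 2), 2) = Rational(9, 4)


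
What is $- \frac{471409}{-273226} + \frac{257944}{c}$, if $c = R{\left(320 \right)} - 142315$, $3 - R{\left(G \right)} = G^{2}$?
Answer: $\frac{5610303983}{8357710114} \approx 0.67127$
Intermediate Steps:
$R{\left(G \right)} = 3 - G^{2}$
$c = -244712$ ($c = \left(3 - 320^{2}\right) - 142315 = \left(3 - 102400\right) - 142315 = -102397 - 142315 = -244712$)
$- \frac{471409}{-273226} + \frac{257944}{c} = - \frac{471409}{-273226} + \frac{257944}{-244712} = \left(-471409\right) \left(- \frac{1}{273226}\right) + 257944 \left(- \frac{1}{244712}\right) = \frac{471409}{273226} - \frac{32243}{30589} = \frac{5610303983}{8357710114}$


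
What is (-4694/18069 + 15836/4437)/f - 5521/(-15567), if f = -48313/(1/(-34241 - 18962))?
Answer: 126415088680135367501/356439717141806288421 ≈ 0.35466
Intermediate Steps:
f = 2570396539 (f = -48313/(1/(-53203)) = -48313/(-1/53203) = -48313*(-53203) = 2570396539)
(-4694/18069 + 15836/4437)/f - 5521/(-15567) = (-4694/18069 + 15836/4437)/2570396539 - 5521/(-15567) = (-4694*1/18069 + 15836*(1/4437))*(1/2570396539) - 5521*(-1/15567) = (-4694/18069 + 15836/4437)*(1/2570396539) + 5521/15567 = (88437802/26724051)*(1/2570396539) + 5521/15567 = 88437802/68691408198459489 + 5521/15567 = 126415088680135367501/356439717141806288421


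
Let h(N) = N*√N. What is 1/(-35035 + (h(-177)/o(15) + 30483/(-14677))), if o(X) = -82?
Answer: -39814592584/1394987880170953 - 2452866*I*√177/1394987880170953 ≈ -2.8541e-5 - 2.3393e-8*I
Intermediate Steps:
h(N) = N^(3/2)
1/(-35035 + (h(-177)/o(15) + 30483/(-14677))) = 1/(-35035 + ((-177)^(3/2)/(-82) + 30483/(-14677))) = 1/(-35035 + (-177*I*√177*(-1/82) + 30483*(-1/14677))) = 1/(-35035 + (177*I*√177/82 - 27/13)) = 1/(-35035 + (-27/13 + 177*I*√177/82)) = 1/(-455482/13 + 177*I*√177/82)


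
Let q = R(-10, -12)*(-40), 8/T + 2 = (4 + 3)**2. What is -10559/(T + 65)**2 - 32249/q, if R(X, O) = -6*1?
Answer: -102719025907/750557520 ≈ -136.86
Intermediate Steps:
R(X, O) = -6
T = 8/47 (T = 8/(-2 + (4 + 3)**2) = 8/(-2 + 7**2) = 8/(-2 + 49) = 8/47 ≈ 0.17021)
q = 240 (q = -6*(-40) = 240)
-10559/(T + 65)**2 - 32249/q = -10559/(8/47 + 65)**2 - 32249/240 = -10559/((3063/47)**2) - 32249*1/240 = -10559/9381969/2209 - 32249/240 = -10559*2209/9381969 - 32249/240 = -23324831/9381969 - 32249/240 = -102719025907/750557520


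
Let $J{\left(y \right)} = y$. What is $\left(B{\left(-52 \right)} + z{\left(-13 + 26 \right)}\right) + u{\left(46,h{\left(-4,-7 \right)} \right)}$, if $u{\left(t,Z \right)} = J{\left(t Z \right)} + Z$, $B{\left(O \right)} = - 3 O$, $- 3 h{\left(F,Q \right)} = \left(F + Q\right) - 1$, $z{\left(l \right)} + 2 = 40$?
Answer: $382$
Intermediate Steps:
$z{\left(l \right)} = 38$ ($z{\left(l \right)} = -2 + 40 = 38$)
$h{\left(F,Q \right)} = \frac{1}{3} - \frac{F}{3} - \frac{Q}{3}$ ($h{\left(F,Q \right)} = - \frac{\left(F + Q\right) - 1}{3} = - \frac{-1 + F + Q}{3} = \frac{1}{3} - \frac{F}{3} - \frac{Q}{3}$)
$u{\left(t,Z \right)} = Z + Z t$ ($u{\left(t,Z \right)} = t Z + Z = Z t + Z = Z + Z t$)
$\left(B{\left(-52 \right)} + z{\left(-13 + 26 \right)}\right) + u{\left(46,h{\left(-4,-7 \right)} \right)} = \left(\left(-3\right) \left(-52\right) + 38\right) + \left(\frac{1}{3} - - \frac{4}{3} - - \frac{7}{3}\right) \left(1 + 46\right) = \left(156 + 38\right) + \left(\frac{1}{3} + \frac{4}{3} + \frac{7}{3}\right) 47 = 194 + 4 \cdot 47 = 194 + 188 = 382$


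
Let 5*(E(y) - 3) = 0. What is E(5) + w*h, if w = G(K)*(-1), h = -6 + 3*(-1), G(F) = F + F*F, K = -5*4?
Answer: 3423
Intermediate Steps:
K = -20
G(F) = F + F²
E(y) = 3 (E(y) = 3 + (⅕)*0 = 3 + 0 = 3)
h = -9 (h = -6 - 3 = -9)
w = -380 (w = -20*(1 - 20)*(-1) = -20*(-19)*(-1) = 380*(-1) = -380)
E(5) + w*h = 3 - 380*(-9) = 3 + 3420 = 3423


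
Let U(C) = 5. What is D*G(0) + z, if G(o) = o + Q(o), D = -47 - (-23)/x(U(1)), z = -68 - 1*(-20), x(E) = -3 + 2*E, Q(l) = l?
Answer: -48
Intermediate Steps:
z = -48 (z = -68 + 20 = -48)
D = -306/7 (D = -47 - (-23)/(-3 + 2*5) = -47 - (-23)/(-3 + 10) = -47 - (-23)/7 = -47 - 1*(-23/7) = -47 + 23/7 = -306/7 ≈ -43.714)
G(o) = 2*o (G(o) = o + o = 2*o)
D*G(0) + z = -612*0/7 - 48 = -306/7*0 - 48 = 0 - 48 = -48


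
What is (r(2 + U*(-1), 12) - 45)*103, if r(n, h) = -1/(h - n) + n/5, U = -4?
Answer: -135857/30 ≈ -4528.6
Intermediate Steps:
r(n, h) = -1/(h - n) + n/5 (r(n, h) = -1/(h - n) + n*(⅕) = -1/(h - n) + n/5)
(r(2 + U*(-1), 12) - 45)*103 = ((-5 - (2 - 4*(-1))² + 12*(2 - 4*(-1)))/(5*(12 - (2 - 4*(-1)))) - 45)*103 = ((-5 - (2 + 4)² + 12*(2 + 4))/(5*(12 - (2 + 4))) - 45)*103 = ((-5 - 1*6² + 12*6)/(5*(12 - 1*6)) - 45)*103 = ((-5 - 1*36 + 72)/(5*(12 - 6)) - 45)*103 = ((⅕)*(-5 - 36 + 72)/6 - 45)*103 = ((⅕)*(⅙)*31 - 45)*103 = (31/30 - 45)*103 = -1319/30*103 = -135857/30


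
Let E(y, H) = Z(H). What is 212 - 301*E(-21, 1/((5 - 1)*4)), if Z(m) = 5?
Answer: -1293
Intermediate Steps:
E(y, H) = 5
212 - 301*E(-21, 1/((5 - 1)*4)) = 212 - 301*5 = 212 - 1505 = -1293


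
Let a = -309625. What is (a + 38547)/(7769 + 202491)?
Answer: -135539/105130 ≈ -1.2893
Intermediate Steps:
(a + 38547)/(7769 + 202491) = (-309625 + 38547)/(7769 + 202491) = -271078/210260 = -271078*1/210260 = -135539/105130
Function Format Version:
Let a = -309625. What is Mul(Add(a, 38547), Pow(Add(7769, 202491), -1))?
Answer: Rational(-135539, 105130) ≈ -1.2893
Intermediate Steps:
Mul(Add(a, 38547), Pow(Add(7769, 202491), -1)) = Mul(Add(-309625, 38547), Pow(Add(7769, 202491), -1)) = Mul(-271078, Pow(210260, -1)) = Mul(-271078, Rational(1, 210260)) = Rational(-135539, 105130)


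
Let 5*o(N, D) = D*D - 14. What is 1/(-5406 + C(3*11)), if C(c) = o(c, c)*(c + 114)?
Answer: 1/26199 ≈ 3.8169e-5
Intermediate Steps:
o(N, D) = -14/5 + D**2/5 (o(N, D) = (D*D - 14)/5 = (D**2 - 14)/5 = (-14 + D**2)/5 = -14/5 + D**2/5)
C(c) = (114 + c)*(-14/5 + c**2/5) (C(c) = (-14/5 + c**2/5)*(c + 114) = (-14/5 + c**2/5)*(114 + c) = (114 + c)*(-14/5 + c**2/5))
1/(-5406 + C(3*11)) = 1/(-5406 + (-14 + (3*11)**2)*(114 + 3*11)/5) = 1/(-5406 + (-14 + 33**2)*(114 + 33)/5) = 1/(-5406 + (1/5)*(-14 + 1089)*147) = 1/(-5406 + (1/5)*1075*147) = 1/(-5406 + 31605) = 1/26199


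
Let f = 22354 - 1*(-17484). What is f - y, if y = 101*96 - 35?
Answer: 30177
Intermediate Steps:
f = 39838 (f = 22354 + 17484 = 39838)
y = 9661 (y = 9696 - 35 = 9661)
f - y = 39838 - 1*9661 = 39838 - 9661 = 30177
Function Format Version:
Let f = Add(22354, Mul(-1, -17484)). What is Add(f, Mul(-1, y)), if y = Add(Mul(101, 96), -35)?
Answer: 30177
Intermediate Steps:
f = 39838 (f = Add(22354, 17484) = 39838)
y = 9661 (y = Add(9696, -35) = 9661)
Add(f, Mul(-1, y)) = Add(39838, Mul(-1, 9661)) = Add(39838, -9661) = 30177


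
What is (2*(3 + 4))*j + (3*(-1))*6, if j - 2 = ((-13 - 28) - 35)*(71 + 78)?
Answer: -158526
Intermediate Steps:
j = -11322 (j = 2 + ((-13 - 28) - 35)*(71 + 78) = 2 + (-41 - 35)*149 = 2 - 76*149 = 2 - 11324 = -11322)
(2*(3 + 4))*j + (3*(-1))*6 = (2*(3 + 4))*(-11322) + (3*(-1))*6 = (2*7)*(-11322) - 3*6 = 14*(-11322) - 18 = -158508 - 18 = -158526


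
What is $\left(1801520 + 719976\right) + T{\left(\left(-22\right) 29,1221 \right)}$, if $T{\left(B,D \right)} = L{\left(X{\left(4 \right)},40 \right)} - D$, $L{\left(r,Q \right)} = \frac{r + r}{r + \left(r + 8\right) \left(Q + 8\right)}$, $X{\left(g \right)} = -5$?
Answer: $\frac{350318215}{139} \approx 2.5203 \cdot 10^{6}$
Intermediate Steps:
$L{\left(r,Q \right)} = \frac{2 r}{r + \left(8 + Q\right) \left(8 + r\right)}$ ($L{\left(r,Q \right)} = \frac{2 r}{r + \left(8 + r\right) \left(8 + Q\right)} = \frac{2 r}{r + \left(8 + Q\right) \left(8 + r\right)}$)
$T{\left(B,D \right)} = - \frac{10}{139} - D$ ($T{\left(B,D \right)} = 2 \left(-5\right) \frac{1}{64 + 8 \cdot 40 + 9 \left(-5\right) + 40 \left(-5\right)} - D = 2 \left(-5\right) \frac{1}{64 + 320 - 45 - 200} - D = 2 \left(-5\right) \frac{1}{139} - D = - \frac{10}{139} - D$)
$\left(1801520 + 719976\right) + T{\left(\left(-22\right) 29,1221 \right)} = \left(1801520 + 719976\right) - \frac{169729}{139} = 2521496 - \frac{169729}{139} = \frac{350318215}{139}$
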